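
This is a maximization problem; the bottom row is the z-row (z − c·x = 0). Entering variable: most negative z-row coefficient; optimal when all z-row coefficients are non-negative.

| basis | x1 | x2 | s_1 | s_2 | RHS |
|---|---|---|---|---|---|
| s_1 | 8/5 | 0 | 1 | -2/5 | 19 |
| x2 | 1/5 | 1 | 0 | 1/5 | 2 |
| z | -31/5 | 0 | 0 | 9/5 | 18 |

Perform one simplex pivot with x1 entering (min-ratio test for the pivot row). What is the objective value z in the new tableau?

80

Ratio test on column x1 — row 1: 19/(8/5) = 95/8; row 2: 2/(1/5) = 10. Minimum is 10 at row 2 (x2 leaves); pivot element 1/5.
Pivot on row 2; the z-row RHS becomes 18 − (-31/5)·10 = 80.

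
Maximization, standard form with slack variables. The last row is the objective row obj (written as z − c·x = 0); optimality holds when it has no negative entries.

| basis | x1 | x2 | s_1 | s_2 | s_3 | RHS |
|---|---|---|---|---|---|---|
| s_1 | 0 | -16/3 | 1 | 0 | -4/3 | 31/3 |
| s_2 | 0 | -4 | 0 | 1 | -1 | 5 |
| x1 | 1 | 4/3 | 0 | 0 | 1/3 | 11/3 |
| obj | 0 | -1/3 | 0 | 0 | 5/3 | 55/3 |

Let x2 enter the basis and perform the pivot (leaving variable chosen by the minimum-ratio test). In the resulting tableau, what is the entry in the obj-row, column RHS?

Ratio test on column x2 — row 1: entry -16/3 ≤ 0; row 2: entry -4 ≤ 0; row 3: (11/3)/(4/3) = 11/4. Minimum is 11/4 at row 3 (x1 leaves); pivot element 4/3.
Divide row 3 by 4/3; eliminate column x2 from the other rows.
obj-row update in column RHS: 55/3 − (-1/3)·(11/4) = 77/4.

77/4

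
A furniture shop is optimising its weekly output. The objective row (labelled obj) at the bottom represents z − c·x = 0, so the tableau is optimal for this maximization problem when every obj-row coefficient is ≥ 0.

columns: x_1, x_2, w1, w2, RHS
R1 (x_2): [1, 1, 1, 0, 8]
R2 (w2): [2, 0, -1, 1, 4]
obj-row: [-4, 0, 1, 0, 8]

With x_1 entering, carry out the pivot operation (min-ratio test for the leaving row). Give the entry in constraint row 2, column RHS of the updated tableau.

Ratio test on column x_1 — row 1: 8/1 = 8; row 2: 4/2 = 2. Minimum is 2 at row 2 (w2 leaves); pivot element 2.
Divide row 2 by 2; eliminate column x_1 from the other rows.
In the new row 2, the RHS entry is the old entry divided by the pivot: 4/2 = 2.

2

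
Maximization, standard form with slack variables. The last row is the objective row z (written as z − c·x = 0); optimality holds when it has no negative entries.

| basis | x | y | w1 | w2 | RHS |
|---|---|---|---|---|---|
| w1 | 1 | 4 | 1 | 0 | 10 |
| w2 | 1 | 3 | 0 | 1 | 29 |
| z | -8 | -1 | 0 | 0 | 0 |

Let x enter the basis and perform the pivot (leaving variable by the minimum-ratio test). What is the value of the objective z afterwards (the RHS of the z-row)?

Ratio test on column x — row 1: 10/1 = 10; row 2: 29/1 = 29. Minimum is 10 at row 1 (w1 leaves); pivot element 1.
Pivot on row 1; the z-row RHS becomes 0 − (-8)·10 = 80.

80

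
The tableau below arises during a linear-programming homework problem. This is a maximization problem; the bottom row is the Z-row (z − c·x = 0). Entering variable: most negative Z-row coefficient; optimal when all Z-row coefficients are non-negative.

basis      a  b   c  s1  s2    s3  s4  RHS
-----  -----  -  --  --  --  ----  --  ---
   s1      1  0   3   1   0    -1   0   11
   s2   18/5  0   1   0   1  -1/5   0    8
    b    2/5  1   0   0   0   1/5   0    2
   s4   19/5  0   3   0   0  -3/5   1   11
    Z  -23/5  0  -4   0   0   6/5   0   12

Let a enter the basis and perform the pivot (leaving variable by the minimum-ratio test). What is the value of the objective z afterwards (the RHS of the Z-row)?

200/9

Ratio test on column a — row 1: 11/1 = 11; row 2: 8/(18/5) = 20/9; row 3: 2/(2/5) = 5; row 4: 11/(19/5) = 55/19. Minimum is 20/9 at row 2 (s2 leaves); pivot element 18/5.
Pivot on row 2; the Z-row RHS becomes 12 − (-23/5)·(20/9) = 200/9.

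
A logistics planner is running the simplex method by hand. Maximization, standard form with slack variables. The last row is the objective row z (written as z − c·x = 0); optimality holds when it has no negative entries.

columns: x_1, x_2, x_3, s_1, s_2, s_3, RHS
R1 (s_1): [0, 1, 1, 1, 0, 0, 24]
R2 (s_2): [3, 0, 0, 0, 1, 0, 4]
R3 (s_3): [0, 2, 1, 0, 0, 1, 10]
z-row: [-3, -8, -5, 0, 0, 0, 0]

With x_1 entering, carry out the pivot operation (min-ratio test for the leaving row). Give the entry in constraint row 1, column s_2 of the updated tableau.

0

Ratio test on column x_1 — row 1: entry 0 ≤ 0; row 2: 4/3 = 4/3; row 3: entry 0 ≤ 0. Minimum is 4/3 at row 2 (s_2 leaves); pivot element 3.
Divide row 2 by 3; eliminate column x_1 from the other rows.
Row 1 update in column s_2: 0 − 0·(1/3) = 0.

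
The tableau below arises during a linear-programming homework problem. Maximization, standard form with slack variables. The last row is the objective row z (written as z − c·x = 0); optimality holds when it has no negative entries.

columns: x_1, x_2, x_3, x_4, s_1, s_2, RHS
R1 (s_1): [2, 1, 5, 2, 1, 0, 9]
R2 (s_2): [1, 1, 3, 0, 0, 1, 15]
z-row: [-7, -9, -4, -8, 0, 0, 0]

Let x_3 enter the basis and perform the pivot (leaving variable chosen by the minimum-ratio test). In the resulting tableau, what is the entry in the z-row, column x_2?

-41/5

Ratio test on column x_3 — row 1: 9/5 = 9/5; row 2: 15/3 = 5. Minimum is 9/5 at row 1 (s_1 leaves); pivot element 5.
Divide row 1 by 5; eliminate column x_3 from the other rows.
z-row update in column x_2: -9 − (-4)·(1/5) = -41/5.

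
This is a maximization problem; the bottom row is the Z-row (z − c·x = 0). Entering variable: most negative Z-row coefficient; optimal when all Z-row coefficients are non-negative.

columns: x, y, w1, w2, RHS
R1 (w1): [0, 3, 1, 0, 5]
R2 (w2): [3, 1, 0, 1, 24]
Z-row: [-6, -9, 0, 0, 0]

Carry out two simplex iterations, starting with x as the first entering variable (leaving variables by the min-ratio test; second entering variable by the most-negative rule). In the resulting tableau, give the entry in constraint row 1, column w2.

0

Ratio test on column x — row 1: entry 0 ≤ 0; row 2: 24/3 = 8. Minimum is 8 at row 2 (w2 leaves); pivot element 3.
Divide row 2 by 3; eliminate column x from the other rows.
Second iteration: most negative Z-row entry is -7 in column y, so y enters.
Ratio test on column y — row 1: 5/3 = 5/3; row 2: 8/(1/3) = 24. Minimum is 5/3 at row 1 (w1 leaves); pivot element 3.
Divide row 1 by 3; eliminate column y from the other rows.
After both pivots, the entry at constraint row 1, column w2 is 0.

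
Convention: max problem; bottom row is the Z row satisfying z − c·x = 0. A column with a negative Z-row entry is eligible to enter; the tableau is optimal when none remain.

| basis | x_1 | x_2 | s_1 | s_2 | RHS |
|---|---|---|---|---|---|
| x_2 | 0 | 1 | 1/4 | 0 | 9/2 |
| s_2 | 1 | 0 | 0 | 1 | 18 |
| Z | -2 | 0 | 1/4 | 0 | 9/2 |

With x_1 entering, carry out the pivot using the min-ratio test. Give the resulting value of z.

81/2

Ratio test on column x_1 — row 1: entry 0 ≤ 0; row 2: 18/1 = 18. Minimum is 18 at row 2 (s_2 leaves); pivot element 1.
Pivot on row 2; the Z-row RHS becomes 9/2 − (-2)·18 = 81/2.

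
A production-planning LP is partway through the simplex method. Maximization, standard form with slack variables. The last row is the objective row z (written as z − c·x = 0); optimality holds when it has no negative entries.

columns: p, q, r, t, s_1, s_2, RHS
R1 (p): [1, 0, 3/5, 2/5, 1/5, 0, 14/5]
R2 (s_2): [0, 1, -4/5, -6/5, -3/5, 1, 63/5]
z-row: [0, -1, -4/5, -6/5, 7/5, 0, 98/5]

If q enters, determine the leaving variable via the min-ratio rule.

Column q entries and ratios — p: 0 ≤ 0, skip; s_2: (63/5)/1 = 63/5.
Smallest ratio is 63/5 in the row of s_2, so s_2 leaves.

s_2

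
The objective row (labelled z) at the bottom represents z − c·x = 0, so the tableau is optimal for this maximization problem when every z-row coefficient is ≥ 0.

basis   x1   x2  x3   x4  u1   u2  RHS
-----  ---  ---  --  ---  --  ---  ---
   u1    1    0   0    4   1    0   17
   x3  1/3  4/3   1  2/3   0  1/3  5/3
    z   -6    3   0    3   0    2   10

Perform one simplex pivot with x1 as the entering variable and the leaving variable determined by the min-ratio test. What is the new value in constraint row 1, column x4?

Ratio test on column x1 — row 1: 17/1 = 17; row 2: (5/3)/(1/3) = 5. Minimum is 5 at row 2 (x3 leaves); pivot element 1/3.
Divide row 2 by 1/3; eliminate column x1 from the other rows.
Row 1 update in column x4: 4 − 1·2 = 2.

2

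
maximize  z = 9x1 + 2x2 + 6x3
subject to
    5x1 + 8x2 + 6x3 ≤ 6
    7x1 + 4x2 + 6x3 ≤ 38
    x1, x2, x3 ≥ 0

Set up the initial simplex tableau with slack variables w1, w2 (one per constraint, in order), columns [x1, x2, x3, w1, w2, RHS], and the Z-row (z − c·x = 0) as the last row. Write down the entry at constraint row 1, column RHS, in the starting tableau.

6

The RHS of constraint 1 is b_1 = 6.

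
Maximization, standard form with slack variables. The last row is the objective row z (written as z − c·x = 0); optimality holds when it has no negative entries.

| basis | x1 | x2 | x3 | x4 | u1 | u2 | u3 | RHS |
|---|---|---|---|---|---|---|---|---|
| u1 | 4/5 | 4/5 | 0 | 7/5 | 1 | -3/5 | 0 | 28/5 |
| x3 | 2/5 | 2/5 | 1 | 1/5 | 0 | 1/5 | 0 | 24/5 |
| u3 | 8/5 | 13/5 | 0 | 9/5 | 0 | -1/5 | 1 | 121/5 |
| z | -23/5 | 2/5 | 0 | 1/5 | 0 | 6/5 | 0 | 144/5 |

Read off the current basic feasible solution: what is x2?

x2 is not in the basis, so in the current basic feasible solution x2 = 0.

0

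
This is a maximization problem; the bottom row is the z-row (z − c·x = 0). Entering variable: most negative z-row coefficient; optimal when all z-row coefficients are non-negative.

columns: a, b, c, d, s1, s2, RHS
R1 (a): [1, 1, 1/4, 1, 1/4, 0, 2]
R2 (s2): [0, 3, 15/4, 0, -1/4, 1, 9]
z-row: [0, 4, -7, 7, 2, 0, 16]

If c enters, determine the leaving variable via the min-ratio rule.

s2

Column c entries and ratios — a: 2/(1/4) = 8; s2: 9/(15/4) = 12/5.
Smallest ratio is 12/5 in the row of s2, so s2 leaves.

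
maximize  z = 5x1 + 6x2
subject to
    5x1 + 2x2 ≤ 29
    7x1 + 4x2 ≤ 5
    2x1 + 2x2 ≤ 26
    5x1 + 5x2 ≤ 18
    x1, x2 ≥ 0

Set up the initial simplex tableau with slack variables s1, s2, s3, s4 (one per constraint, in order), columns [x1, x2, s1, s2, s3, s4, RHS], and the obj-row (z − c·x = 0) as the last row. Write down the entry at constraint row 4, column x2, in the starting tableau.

Constraint 4 has coefficient 5 on x2.

5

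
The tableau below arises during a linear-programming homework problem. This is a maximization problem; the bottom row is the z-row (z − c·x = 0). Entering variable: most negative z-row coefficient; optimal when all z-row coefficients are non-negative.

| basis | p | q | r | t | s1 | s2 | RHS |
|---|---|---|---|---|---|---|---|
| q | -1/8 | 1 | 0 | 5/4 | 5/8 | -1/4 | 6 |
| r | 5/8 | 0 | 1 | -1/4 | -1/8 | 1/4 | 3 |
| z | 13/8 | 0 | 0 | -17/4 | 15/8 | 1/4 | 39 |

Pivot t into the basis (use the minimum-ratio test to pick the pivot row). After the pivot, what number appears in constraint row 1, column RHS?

24/5

Ratio test on column t — row 1: 6/(5/4) = 24/5; row 2: entry -1/4 ≤ 0. Minimum is 24/5 at row 1 (q leaves); pivot element 5/4.
Divide row 1 by 5/4; eliminate column t from the other rows.
In the new row 1, the RHS entry is the old entry divided by the pivot: 6/(5/4) = 24/5.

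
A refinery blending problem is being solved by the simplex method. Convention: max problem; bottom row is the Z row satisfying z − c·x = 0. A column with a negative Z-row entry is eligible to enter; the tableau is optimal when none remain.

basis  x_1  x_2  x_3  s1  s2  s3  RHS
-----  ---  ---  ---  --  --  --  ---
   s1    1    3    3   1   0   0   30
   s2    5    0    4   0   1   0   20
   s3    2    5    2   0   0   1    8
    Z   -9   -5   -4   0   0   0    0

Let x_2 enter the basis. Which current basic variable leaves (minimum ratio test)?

s3

Column x_2 entries and ratios — s1: 30/3 = 10; s2: 0 ≤ 0, skip; s3: 8/5 = 8/5.
Smallest ratio is 8/5 in the row of s3, so s3 leaves.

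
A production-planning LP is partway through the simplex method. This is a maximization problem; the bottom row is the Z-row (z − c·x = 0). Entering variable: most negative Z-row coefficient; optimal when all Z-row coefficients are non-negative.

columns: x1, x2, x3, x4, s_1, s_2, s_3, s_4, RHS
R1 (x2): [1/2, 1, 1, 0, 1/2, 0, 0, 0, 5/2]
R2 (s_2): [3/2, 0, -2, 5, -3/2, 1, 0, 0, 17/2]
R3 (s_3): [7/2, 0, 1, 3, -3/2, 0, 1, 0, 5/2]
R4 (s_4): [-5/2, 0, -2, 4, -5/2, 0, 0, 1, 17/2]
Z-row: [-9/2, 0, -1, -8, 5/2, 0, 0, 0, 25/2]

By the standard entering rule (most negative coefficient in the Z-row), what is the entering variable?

Negative Z-row entries: x1: -9/2, x3: -1, x4: -8.
The most negative is -8 in column x4, so x4 enters.

x4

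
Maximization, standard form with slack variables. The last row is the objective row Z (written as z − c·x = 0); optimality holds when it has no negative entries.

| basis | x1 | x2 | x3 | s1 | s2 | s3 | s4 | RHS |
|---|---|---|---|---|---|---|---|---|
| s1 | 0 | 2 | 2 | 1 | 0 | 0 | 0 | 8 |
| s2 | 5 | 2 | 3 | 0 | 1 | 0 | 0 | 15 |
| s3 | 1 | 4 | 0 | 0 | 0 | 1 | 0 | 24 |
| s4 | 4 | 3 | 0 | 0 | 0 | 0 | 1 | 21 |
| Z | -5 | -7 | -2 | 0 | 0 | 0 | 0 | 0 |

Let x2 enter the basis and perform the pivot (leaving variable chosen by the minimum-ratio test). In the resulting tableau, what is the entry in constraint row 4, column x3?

-3

Ratio test on column x2 — row 1: 8/2 = 4; row 2: 15/2 = 15/2; row 3: 24/4 = 6; row 4: 21/3 = 7. Minimum is 4 at row 1 (s1 leaves); pivot element 2.
Divide row 1 by 2; eliminate column x2 from the other rows.
Row 4 update in column x3: 0 − 3·1 = -3.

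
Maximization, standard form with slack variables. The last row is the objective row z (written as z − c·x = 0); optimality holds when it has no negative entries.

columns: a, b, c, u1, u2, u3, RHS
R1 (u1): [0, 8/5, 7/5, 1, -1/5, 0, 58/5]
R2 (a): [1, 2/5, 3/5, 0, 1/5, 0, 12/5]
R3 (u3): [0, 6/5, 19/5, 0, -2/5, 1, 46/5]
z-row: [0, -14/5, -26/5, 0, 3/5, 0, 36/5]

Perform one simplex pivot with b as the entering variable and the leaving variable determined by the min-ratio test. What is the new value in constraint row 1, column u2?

Ratio test on column b — row 1: (58/5)/(8/5) = 29/4; row 2: (12/5)/(2/5) = 6; row 3: (46/5)/(6/5) = 23/3. Minimum is 6 at row 2 (a leaves); pivot element 2/5.
Divide row 2 by 2/5; eliminate column b from the other rows.
Row 1 update in column u2: -1/5 − (8/5)·(1/2) = -1.

-1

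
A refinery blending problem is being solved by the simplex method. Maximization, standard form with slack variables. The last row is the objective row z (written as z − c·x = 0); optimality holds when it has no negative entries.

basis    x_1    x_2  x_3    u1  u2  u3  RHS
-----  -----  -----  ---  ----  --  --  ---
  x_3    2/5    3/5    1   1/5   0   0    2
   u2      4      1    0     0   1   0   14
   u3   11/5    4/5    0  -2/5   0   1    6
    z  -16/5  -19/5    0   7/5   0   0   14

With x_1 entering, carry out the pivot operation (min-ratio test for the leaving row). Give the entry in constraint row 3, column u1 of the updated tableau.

Ratio test on column x_1 — row 1: 2/(2/5) = 5; row 2: 14/4 = 7/2; row 3: 6/(11/5) = 30/11. Minimum is 30/11 at row 3 (u3 leaves); pivot element 11/5.
Divide row 3 by 11/5; eliminate column x_1 from the other rows.
In the new row 3, the u1 entry is the old entry divided by the pivot: (-2/5)/(11/5) = -2/11.

-2/11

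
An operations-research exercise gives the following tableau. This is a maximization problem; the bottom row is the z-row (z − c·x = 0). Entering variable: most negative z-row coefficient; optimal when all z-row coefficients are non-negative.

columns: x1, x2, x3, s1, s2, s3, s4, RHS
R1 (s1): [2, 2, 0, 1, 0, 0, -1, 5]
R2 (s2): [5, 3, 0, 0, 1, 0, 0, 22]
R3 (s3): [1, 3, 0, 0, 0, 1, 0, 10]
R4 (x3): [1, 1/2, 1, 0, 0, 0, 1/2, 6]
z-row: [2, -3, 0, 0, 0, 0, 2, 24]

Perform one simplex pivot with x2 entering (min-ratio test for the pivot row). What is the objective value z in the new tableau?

Ratio test on column x2 — row 1: 5/2 = 5/2; row 2: 22/3 = 22/3; row 3: 10/3 = 10/3; row 4: 6/(1/2) = 12. Minimum is 5/2 at row 1 (s1 leaves); pivot element 2.
Pivot on row 1; the z-row RHS becomes 24 − (-3)·(5/2) = 63/2.

63/2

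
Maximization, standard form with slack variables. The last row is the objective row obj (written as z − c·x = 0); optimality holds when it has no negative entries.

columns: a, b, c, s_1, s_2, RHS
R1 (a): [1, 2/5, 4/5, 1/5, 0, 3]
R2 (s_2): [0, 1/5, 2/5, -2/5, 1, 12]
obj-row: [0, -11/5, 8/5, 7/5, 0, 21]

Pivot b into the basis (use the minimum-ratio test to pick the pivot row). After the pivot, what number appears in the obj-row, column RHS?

Ratio test on column b — row 1: 3/(2/5) = 15/2; row 2: 12/(1/5) = 60. Minimum is 15/2 at row 1 (a leaves); pivot element 2/5.
Divide row 1 by 2/5; eliminate column b from the other rows.
obj-row update in column RHS: 21 − (-11/5)·(15/2) = 75/2.

75/2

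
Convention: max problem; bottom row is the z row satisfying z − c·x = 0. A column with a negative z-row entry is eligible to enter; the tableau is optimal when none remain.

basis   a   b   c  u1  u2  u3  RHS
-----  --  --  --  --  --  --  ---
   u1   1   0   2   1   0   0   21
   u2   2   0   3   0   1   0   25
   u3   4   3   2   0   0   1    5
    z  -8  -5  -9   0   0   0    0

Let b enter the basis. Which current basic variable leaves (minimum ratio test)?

u3

Column b entries and ratios — u1: 0 ≤ 0, skip; u2: 0 ≤ 0, skip; u3: 5/3 = 5/3.
Smallest ratio is 5/3 in the row of u3, so u3 leaves.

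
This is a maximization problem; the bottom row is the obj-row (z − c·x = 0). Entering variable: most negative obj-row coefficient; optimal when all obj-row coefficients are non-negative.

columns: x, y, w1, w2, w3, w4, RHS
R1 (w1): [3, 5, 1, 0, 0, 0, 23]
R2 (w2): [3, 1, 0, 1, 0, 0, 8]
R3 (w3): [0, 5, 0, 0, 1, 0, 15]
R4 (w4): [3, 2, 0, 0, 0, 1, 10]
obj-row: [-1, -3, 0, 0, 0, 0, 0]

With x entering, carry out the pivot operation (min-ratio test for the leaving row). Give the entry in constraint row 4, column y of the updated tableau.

1

Ratio test on column x — row 1: 23/3 = 23/3; row 2: 8/3 = 8/3; row 3: entry 0 ≤ 0; row 4: 10/3 = 10/3. Minimum is 8/3 at row 2 (w2 leaves); pivot element 3.
Divide row 2 by 3; eliminate column x from the other rows.
Row 4 update in column y: 2 − 3·(1/3) = 1.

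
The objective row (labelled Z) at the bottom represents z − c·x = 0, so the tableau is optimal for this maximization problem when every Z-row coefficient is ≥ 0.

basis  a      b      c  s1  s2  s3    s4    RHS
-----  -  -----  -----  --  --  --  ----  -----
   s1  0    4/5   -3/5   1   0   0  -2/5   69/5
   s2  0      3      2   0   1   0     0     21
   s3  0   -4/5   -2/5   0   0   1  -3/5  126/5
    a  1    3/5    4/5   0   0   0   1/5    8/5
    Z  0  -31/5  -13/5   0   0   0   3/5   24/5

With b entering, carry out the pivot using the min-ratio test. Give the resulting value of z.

Ratio test on column b — row 1: (69/5)/(4/5) = 69/4; row 2: 21/3 = 7; row 3: entry -4/5 ≤ 0; row 4: (8/5)/(3/5) = 8/3. Minimum is 8/3 at row 4 (a leaves); pivot element 3/5.
Pivot on row 4; the Z-row RHS becomes 24/5 − (-31/5)·(8/3) = 64/3.

64/3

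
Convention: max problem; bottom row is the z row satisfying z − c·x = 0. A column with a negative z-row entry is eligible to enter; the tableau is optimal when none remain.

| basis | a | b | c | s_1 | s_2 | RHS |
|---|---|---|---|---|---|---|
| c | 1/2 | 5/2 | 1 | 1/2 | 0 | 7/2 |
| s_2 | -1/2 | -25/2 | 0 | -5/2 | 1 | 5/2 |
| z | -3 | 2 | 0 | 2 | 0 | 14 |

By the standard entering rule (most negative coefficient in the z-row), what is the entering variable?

a

Negative z-row entries: a: -3.
The most negative is -3 in column a, so a enters.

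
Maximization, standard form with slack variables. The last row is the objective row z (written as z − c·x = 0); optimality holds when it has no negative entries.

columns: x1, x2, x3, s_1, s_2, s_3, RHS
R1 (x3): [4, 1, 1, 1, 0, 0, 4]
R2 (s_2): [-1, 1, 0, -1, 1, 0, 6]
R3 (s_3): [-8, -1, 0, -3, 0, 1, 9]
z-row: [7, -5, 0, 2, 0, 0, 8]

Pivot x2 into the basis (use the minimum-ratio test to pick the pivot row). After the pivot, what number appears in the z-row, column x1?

Ratio test on column x2 — row 1: 4/1 = 4; row 2: 6/1 = 6; row 3: entry -1 ≤ 0. Minimum is 4 at row 1 (x3 leaves); pivot element 1.
Divide row 1 by 1; eliminate column x2 from the other rows.
z-row update in column x1: 7 − (-5)·4 = 27.

27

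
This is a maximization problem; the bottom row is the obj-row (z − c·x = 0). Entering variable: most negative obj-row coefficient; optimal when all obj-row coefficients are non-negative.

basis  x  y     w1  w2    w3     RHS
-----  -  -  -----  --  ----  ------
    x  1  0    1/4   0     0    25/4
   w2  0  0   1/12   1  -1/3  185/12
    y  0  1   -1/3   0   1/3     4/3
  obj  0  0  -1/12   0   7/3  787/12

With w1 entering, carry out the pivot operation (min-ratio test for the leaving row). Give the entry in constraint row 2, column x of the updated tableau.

Ratio test on column w1 — row 1: (25/4)/(1/4) = 25; row 2: (185/12)/(1/12) = 185; row 3: entry -1/3 ≤ 0. Minimum is 25 at row 1 (x leaves); pivot element 1/4.
Divide row 1 by 1/4; eliminate column w1 from the other rows.
Row 2 update in column x: 0 − (1/12)·4 = -1/3.

-1/3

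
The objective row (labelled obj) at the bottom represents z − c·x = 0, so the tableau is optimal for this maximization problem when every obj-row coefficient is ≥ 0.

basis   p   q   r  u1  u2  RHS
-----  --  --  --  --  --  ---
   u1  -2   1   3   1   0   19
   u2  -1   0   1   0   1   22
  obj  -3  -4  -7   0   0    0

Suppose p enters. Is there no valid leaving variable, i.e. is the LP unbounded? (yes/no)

Every constraint-row entry in column p is ≤ 0, so increasing p is unbounded.

yes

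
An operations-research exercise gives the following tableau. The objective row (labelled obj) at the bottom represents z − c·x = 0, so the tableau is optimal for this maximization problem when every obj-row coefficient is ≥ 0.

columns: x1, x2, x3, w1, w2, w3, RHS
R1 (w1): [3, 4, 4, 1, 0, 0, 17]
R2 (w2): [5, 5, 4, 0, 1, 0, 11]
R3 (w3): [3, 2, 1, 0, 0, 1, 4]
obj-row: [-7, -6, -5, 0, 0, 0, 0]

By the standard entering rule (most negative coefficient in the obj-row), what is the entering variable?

x1

Negative obj-row entries: x1: -7, x2: -6, x3: -5.
The most negative is -7 in column x1, so x1 enters.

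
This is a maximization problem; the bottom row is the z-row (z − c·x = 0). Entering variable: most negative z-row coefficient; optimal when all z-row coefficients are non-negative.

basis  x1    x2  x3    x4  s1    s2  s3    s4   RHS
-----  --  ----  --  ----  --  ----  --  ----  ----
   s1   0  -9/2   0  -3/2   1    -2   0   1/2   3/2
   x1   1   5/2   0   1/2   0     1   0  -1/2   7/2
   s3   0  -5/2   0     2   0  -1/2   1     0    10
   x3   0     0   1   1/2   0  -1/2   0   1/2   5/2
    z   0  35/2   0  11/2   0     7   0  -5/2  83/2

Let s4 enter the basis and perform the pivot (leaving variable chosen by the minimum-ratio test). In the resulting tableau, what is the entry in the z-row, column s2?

Ratio test on column s4 — row 1: (3/2)/(1/2) = 3; row 2: entry -1/2 ≤ 0; row 3: entry 0 ≤ 0; row 4: (5/2)/(1/2) = 5. Minimum is 3 at row 1 (s1 leaves); pivot element 1/2.
Divide row 1 by 1/2; eliminate column s4 from the other rows.
z-row update in column s2: 7 − (-5/2)·(-4) = -3.

-3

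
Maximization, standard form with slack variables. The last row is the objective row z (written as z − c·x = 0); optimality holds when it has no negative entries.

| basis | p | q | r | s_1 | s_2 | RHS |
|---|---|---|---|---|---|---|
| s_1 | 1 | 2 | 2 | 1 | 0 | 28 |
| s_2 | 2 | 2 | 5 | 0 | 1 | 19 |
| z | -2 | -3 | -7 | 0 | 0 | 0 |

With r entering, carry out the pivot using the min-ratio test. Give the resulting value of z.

133/5

Ratio test on column r — row 1: 28/2 = 14; row 2: 19/5 = 19/5. Minimum is 19/5 at row 2 (s_2 leaves); pivot element 5.
Pivot on row 2; the z-row RHS becomes 0 − (-7)·(19/5) = 133/5.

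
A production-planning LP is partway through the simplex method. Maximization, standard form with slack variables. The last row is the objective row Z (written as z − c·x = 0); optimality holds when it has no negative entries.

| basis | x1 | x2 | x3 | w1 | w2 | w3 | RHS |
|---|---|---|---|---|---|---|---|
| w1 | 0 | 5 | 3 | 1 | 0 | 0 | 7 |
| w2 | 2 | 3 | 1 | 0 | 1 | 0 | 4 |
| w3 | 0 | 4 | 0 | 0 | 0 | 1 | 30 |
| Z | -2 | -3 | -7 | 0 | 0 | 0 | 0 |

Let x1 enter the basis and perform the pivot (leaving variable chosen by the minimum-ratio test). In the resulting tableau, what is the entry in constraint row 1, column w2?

0

Ratio test on column x1 — row 1: entry 0 ≤ 0; row 2: 4/2 = 2; row 3: entry 0 ≤ 0. Minimum is 2 at row 2 (w2 leaves); pivot element 2.
Divide row 2 by 2; eliminate column x1 from the other rows.
Row 1 update in column w2: 0 − 0·(1/2) = 0.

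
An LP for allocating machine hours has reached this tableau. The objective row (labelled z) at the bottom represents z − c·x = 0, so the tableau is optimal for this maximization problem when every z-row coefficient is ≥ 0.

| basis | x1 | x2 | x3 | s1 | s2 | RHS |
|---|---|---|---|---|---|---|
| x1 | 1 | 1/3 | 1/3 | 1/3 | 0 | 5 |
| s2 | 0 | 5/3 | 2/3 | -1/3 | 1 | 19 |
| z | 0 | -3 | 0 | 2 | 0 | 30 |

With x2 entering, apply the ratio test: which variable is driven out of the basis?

Column x2 entries and ratios — x1: 5/(1/3) = 15; s2: 19/(5/3) = 57/5.
Smallest ratio is 57/5 in the row of s2, so s2 leaves.

s2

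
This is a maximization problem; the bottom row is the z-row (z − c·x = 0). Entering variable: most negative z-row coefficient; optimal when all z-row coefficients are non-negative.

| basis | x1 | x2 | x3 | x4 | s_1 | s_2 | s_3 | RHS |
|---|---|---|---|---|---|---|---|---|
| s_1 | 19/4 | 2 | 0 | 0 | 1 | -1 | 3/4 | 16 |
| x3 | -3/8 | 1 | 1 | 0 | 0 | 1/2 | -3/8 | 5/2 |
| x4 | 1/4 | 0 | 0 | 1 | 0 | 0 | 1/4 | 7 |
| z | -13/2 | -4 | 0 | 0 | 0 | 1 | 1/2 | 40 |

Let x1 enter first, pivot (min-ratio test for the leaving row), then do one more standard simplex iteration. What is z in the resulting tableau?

66

Ratio test on column x1 — row 1: 16/(19/4) = 64/19; row 2: entry -3/8 ≤ 0; row 3: 7/(1/4) = 28. Minimum is 64/19 at row 1 (s_1 leaves); pivot element 19/4.
Pivot on row 1; the z-row RHS becomes 40 − (-13/2)·(64/19) = 1176/19.
Next entering variable (most negative z-row entry -24/19): x2.
Ratio test on column x2 — row 1: (64/19)/(8/19) = 8; row 2: (143/38)/(22/19) = 13/4; row 3: entry -2/19 ≤ 0. Minimum is 13/4 at row 2 (x3 leaves); pivot element 22/19.
After the second pivot the z-row RHS is 1176/19 − (-24/19)·(13/4) = 66.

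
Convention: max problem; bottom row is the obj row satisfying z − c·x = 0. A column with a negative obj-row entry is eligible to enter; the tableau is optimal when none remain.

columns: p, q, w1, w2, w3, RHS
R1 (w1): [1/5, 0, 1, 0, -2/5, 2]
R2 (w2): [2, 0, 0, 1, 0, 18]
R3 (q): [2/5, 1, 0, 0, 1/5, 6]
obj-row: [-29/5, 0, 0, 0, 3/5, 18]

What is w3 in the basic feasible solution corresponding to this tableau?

0

w3 is not in the basis, so in the current basic feasible solution w3 = 0.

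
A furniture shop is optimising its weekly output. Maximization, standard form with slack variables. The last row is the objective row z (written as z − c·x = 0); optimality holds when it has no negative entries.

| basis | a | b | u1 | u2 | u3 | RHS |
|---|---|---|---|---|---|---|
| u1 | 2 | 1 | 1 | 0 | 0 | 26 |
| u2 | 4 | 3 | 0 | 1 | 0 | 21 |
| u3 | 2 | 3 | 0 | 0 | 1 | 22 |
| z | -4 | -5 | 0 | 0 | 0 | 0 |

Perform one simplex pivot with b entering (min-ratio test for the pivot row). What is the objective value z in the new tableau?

Ratio test on column b — row 1: 26/1 = 26; row 2: 21/3 = 7; row 3: 22/3 = 22/3. Minimum is 7 at row 2 (u2 leaves); pivot element 3.
Pivot on row 2; the z-row RHS becomes 0 − (-5)·7 = 35.

35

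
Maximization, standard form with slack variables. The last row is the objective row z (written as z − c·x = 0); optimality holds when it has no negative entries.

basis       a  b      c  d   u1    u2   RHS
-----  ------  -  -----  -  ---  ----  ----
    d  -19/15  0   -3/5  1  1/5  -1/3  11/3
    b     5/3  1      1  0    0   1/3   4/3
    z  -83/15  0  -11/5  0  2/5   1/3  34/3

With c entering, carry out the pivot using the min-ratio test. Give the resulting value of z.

214/15

Ratio test on column c — row 1: entry -3/5 ≤ 0; row 2: (4/3)/1 = 4/3. Minimum is 4/3 at row 2 (b leaves); pivot element 1.
Pivot on row 2; the z-row RHS becomes 34/3 − (-11/5)·(4/3) = 214/15.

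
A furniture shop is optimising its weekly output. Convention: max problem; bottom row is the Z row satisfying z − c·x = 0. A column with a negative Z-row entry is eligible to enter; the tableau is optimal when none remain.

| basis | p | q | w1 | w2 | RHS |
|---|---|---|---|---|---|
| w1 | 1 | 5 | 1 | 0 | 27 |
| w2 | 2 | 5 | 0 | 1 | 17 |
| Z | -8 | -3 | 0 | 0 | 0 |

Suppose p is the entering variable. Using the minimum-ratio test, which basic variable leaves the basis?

Column p entries and ratios — w1: 27/1 = 27; w2: 17/2 = 17/2.
Smallest ratio is 17/2 in the row of w2, so w2 leaves.

w2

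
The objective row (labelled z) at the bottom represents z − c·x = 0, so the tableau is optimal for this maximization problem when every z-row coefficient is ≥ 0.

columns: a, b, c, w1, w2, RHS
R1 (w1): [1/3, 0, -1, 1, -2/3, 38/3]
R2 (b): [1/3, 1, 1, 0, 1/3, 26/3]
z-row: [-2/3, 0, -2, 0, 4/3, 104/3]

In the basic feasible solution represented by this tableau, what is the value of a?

0

a is not in the basis, so in the current basic feasible solution a = 0.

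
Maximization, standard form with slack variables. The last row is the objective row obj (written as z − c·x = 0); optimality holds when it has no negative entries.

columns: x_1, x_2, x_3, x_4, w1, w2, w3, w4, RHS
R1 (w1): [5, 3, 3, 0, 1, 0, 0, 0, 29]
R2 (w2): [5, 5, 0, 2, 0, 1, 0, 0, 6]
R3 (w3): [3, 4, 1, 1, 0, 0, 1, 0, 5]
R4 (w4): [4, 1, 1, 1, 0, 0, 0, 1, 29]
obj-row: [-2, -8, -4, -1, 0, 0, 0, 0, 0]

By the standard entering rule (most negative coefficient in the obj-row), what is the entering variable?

Negative obj-row entries: x_1: -2, x_2: -8, x_3: -4, x_4: -1.
The most negative is -8 in column x_2, so x_2 enters.

x_2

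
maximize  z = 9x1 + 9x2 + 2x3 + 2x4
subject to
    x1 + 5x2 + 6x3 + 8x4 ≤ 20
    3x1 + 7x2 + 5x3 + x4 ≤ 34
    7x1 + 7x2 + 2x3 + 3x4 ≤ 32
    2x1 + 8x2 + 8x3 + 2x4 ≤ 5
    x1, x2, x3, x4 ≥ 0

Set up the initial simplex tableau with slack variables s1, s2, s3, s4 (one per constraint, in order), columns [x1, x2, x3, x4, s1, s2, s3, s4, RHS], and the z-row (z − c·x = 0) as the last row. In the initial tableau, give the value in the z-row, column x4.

The z-row carries the negated objective coefficients: the x4 entry is -2.

-2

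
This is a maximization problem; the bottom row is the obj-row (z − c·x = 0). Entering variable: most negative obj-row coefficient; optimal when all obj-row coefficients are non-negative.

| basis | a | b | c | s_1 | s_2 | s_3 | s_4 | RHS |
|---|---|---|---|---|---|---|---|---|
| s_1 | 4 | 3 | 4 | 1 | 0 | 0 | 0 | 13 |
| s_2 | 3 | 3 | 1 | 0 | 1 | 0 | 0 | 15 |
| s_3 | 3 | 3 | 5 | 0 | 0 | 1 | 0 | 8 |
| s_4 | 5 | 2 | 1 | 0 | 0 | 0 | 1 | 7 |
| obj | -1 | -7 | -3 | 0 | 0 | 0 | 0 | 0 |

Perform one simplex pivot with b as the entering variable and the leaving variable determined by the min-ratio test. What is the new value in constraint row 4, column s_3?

-2/3

Ratio test on column b — row 1: 13/3 = 13/3; row 2: 15/3 = 5; row 3: 8/3 = 8/3; row 4: 7/2 = 7/2. Minimum is 8/3 at row 3 (s_3 leaves); pivot element 3.
Divide row 3 by 3; eliminate column b from the other rows.
Row 4 update in column s_3: 0 − 2·(1/3) = -2/3.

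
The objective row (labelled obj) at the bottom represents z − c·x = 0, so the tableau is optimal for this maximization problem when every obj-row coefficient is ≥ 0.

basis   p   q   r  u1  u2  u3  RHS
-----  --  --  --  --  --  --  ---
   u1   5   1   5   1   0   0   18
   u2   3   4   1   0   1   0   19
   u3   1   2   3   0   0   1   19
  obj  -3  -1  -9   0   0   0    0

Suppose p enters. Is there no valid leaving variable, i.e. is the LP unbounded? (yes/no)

Column p has positive entries in row(s) 1, 2, 3, so the ratio test bounds it — not unbounded.

no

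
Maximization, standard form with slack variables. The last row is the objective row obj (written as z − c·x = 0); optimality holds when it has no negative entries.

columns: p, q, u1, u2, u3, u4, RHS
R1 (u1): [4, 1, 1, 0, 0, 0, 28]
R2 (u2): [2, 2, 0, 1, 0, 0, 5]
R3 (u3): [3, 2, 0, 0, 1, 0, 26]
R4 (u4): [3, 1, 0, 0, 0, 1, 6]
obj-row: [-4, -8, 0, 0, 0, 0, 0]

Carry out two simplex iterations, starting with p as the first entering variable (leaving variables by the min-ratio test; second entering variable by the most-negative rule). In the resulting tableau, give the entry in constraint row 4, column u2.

-1/4

Ratio test on column p — row 1: 28/4 = 7; row 2: 5/2 = 5/2; row 3: 26/3 = 26/3; row 4: 6/3 = 2. Minimum is 2 at row 4 (u4 leaves); pivot element 3.
Divide row 4 by 3; eliminate column p from the other rows.
Second iteration: most negative obj-row entry is -20/3 in column q, so q enters.
Ratio test on column q — row 1: entry -1/3 ≤ 0; row 2: 1/(4/3) = 3/4; row 3: 20/1 = 20; row 4: 2/(1/3) = 6. Minimum is 3/4 at row 2 (u2 leaves); pivot element 4/3.
Divide row 2 by 4/3; eliminate column q from the other rows.
After both pivots, the entry at constraint row 4, column u2 is -1/4.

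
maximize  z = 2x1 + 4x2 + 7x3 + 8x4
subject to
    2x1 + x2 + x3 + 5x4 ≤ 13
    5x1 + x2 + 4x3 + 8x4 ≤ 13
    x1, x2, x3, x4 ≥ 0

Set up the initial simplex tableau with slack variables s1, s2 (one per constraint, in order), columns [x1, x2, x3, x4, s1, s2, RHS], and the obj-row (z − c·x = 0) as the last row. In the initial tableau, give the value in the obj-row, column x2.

The obj-row carries the negated objective coefficients: the x2 entry is -4.

-4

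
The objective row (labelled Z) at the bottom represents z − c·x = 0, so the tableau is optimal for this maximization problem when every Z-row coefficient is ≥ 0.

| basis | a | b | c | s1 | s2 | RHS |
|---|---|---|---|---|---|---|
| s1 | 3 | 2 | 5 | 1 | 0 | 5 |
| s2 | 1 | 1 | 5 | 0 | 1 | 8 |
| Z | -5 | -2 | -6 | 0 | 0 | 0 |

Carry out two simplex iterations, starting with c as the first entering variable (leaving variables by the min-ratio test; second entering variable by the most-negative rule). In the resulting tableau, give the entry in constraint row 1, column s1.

Ratio test on column c — row 1: 5/5 = 1; row 2: 8/5 = 8/5. Minimum is 1 at row 1 (s1 leaves); pivot element 5.
Divide row 1 by 5; eliminate column c from the other rows.
Second iteration: most negative Z-row entry is -7/5 in column a, so a enters.
Ratio test on column a — row 1: 1/(3/5) = 5/3; row 2: entry -2 ≤ 0. Minimum is 5/3 at row 1 (c leaves); pivot element 3/5.
Divide row 1 by 3/5; eliminate column a from the other rows.
After both pivots, the entry at constraint row 1, column s1 is 1/3.

1/3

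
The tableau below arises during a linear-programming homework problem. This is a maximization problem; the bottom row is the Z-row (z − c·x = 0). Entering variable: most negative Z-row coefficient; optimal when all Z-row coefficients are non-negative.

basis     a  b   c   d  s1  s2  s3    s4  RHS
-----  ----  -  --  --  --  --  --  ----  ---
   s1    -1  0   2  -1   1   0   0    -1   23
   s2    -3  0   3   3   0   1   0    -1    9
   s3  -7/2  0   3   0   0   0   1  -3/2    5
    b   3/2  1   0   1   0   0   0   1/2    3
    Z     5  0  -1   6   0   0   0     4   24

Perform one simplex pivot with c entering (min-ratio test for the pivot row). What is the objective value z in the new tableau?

Ratio test on column c — row 1: 23/2 = 23/2; row 2: 9/3 = 3; row 3: 5/3 = 5/3; row 4: entry 0 ≤ 0. Minimum is 5/3 at row 3 (s3 leaves); pivot element 3.
Pivot on row 3; the Z-row RHS becomes 24 − (-1)·(5/3) = 77/3.

77/3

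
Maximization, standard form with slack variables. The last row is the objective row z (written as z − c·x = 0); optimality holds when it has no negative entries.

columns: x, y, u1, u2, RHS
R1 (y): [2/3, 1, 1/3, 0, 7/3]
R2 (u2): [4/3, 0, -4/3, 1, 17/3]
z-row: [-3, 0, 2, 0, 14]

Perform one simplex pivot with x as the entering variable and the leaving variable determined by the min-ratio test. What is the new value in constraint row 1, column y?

Ratio test on column x — row 1: (7/3)/(2/3) = 7/2; row 2: (17/3)/(4/3) = 17/4. Minimum is 7/2 at row 1 (y leaves); pivot element 2/3.
Divide row 1 by 2/3; eliminate column x from the other rows.
In the new row 1, the y entry is the old entry divided by the pivot: 1/(2/3) = 3/2.

3/2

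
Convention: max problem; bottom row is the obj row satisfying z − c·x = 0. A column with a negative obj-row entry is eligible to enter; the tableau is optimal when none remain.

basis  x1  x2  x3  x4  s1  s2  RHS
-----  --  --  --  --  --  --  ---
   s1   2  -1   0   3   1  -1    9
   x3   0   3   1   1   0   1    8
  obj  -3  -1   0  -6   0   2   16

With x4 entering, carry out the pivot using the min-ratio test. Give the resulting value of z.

34

Ratio test on column x4 — row 1: 9/3 = 3; row 2: 8/1 = 8. Minimum is 3 at row 1 (s1 leaves); pivot element 3.
Pivot on row 1; the obj-row RHS becomes 16 − (-6)·3 = 34.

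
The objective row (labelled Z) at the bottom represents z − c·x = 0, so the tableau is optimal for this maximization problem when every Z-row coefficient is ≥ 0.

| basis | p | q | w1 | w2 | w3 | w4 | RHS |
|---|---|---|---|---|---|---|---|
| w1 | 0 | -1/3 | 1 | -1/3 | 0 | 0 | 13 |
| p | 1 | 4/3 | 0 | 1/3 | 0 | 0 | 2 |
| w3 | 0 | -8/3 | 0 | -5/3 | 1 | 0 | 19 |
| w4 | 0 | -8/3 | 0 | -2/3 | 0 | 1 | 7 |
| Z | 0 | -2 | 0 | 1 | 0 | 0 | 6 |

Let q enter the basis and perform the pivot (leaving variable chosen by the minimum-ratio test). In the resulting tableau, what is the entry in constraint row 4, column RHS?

11

Ratio test on column q — row 1: entry -1/3 ≤ 0; row 2: 2/(4/3) = 3/2; row 3: entry -8/3 ≤ 0; row 4: entry -8/3 ≤ 0. Minimum is 3/2 at row 2 (p leaves); pivot element 4/3.
Divide row 2 by 4/3; eliminate column q from the other rows.
Row 4 update in column RHS: 7 − (-8/3)·(3/2) = 11.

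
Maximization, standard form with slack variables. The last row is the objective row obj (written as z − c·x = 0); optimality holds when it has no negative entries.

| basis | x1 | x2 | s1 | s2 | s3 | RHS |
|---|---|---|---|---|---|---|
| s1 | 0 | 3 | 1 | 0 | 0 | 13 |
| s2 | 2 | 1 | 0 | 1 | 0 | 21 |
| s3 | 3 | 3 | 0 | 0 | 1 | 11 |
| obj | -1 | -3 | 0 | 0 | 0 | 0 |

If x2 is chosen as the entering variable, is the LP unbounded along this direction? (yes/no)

no

Column x2 has positive entries in row(s) 1, 2, 3, so the ratio test bounds it — not unbounded.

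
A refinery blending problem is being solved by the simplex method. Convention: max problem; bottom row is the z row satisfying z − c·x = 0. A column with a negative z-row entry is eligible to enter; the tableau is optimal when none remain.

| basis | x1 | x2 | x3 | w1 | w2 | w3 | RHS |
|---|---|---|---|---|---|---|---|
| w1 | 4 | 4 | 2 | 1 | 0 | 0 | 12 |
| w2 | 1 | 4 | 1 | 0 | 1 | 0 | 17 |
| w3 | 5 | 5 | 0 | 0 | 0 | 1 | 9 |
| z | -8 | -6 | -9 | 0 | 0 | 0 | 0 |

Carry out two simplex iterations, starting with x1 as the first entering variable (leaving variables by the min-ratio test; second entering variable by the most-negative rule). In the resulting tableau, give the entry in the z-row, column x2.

Ratio test on column x1 — row 1: 12/4 = 3; row 2: 17/1 = 17; row 3: 9/5 = 9/5. Minimum is 9/5 at row 3 (w3 leaves); pivot element 5.
Divide row 3 by 5; eliminate column x1 from the other rows.
Second iteration: most negative z-row entry is -9 in column x3, so x3 enters.
Ratio test on column x3 — row 1: (24/5)/2 = 12/5; row 2: (76/5)/1 = 76/5; row 3: entry 0 ≤ 0. Minimum is 12/5 at row 1 (w1 leaves); pivot element 2.
Divide row 1 by 2; eliminate column x3 from the other rows.
After both pivots, the entry at the z-row, column x2 is 2.

2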